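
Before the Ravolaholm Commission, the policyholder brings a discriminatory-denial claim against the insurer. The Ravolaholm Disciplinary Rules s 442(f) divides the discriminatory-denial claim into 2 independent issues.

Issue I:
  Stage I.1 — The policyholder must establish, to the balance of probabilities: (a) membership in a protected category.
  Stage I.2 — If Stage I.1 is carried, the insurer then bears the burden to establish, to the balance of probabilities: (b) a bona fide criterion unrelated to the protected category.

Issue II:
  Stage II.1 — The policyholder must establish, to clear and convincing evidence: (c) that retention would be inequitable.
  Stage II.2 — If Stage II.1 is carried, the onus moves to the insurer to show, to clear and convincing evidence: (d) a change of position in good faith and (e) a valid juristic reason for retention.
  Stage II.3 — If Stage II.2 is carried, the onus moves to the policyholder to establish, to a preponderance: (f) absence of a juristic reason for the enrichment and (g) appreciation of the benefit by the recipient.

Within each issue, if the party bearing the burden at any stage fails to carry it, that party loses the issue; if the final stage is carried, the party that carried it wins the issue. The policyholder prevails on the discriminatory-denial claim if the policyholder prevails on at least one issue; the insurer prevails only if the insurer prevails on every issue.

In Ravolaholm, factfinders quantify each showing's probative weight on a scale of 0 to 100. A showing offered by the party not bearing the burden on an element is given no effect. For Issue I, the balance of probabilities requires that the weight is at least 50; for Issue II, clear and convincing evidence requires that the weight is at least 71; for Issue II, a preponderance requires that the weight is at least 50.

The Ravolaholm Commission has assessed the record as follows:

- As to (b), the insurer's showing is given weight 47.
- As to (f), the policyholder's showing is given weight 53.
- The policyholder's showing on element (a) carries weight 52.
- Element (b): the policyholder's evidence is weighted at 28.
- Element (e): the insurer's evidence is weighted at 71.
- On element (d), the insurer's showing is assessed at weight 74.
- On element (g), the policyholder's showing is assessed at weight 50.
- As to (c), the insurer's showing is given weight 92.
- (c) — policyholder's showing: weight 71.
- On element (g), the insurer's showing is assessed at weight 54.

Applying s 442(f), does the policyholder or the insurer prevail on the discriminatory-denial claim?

— Issue I —
Stage I.1 — burden on policyholder; standard: the balance of probabilities (weight is at least 50).
    (a): 52 ≥ 50 [met]
  All elements met. The burden passes to the insurer.
Stage I.2 — burden on insurer; standard: the balance of probabilities (weight is at least 50).
    (b): 47 (policyholder's 28 disregarded) < 50 [not met]
  Stage I.2 not carried; the insurer fails its burden.
So the policyholder prevails on this issue.
— Issue II —
Stage II.1 (policyholder, clear and convincing evidence, weight is at least 71): (c) 71 (insurer's 92 disregarded) ≥ 71 — meets.
  The policyholder carries Stage II.1; the insurer now bears the burden.
Stage II.2 (insurer, clear and convincing evidence, weight is at least 71): (d) 74 ≥ 71 — meets; (e) 71 ≥ 71 — meets.
  Stage II.2 is satisfied; the onus moves to the policyholder.
Stage II.3 (policyholder, a preponderance, weight is at least 50): (f) 53 ≥ 50 — meets; (g) 50 (insurer's 54 disregarded) ≥ 50 — meets.
  Stage II.3 carried; the final stage is satisfied.
With every stage satisfied, the policyholder prevails on this issue.
Per-issue: Issue I → policyholder; Issue II → policyholder. The policyholder must prevail on at least one issue; overall, the policyholder prevails.

policyholder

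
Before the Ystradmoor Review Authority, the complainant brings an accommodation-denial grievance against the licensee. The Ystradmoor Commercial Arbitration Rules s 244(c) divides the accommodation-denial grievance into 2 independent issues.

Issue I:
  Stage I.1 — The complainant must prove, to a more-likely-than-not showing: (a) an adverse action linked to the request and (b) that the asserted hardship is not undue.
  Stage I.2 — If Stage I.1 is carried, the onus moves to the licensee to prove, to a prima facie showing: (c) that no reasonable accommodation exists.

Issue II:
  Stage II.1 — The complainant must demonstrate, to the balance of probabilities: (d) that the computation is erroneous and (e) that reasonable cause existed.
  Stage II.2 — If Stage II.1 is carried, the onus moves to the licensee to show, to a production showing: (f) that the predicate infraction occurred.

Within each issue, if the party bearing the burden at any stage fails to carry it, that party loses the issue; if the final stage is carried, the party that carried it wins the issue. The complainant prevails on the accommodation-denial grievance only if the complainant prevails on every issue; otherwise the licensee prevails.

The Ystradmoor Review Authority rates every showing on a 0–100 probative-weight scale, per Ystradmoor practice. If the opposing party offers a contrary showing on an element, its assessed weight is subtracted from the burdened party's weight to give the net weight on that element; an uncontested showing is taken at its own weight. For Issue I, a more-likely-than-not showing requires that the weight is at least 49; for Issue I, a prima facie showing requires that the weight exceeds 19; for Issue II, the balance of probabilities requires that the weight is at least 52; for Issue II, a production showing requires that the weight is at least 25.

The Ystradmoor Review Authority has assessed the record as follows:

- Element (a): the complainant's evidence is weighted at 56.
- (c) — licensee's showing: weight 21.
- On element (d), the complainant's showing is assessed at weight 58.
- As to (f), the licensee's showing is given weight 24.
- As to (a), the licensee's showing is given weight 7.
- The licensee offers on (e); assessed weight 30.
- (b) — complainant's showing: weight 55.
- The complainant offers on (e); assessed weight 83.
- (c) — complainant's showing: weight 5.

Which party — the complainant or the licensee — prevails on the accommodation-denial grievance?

complainant

— Issue I —
Stage I.1 (complainant, a more-likely-than-not showing, weight is at least 49): (a) net 56−7=49 ≥ 49 — meets; (b) 55 ≥ 49 — meets.
  Stage I.1 is satisfied; the onus moves to the licensee.
Stage I.2 (licensee, a prima facie showing, weight exceeds 19): (c) net 21−5=16 ≤ 19 — fails.
  Not every element is met, so the licensee fails to carry Stage I.2.
So the complainant prevails on this issue.
— Issue II —
At Stage II.1 the complainant must meet the balance of probabilities (weight is at least 52): on (d) the weight is 58, ≥ 52, so (d) meets the standard; on (e) the weight is 83 less the opposing 30 gives net 53, which does reach 52, so (e) meets the standard.
  The complainant carries Stage II.1; the licensee now bears the burden.
At Stage II.2 the licensee must meet a production showing (weight is at least 25): on (f) the weight is 24, < 25, so (f) does not meet the standard.
  Not every element is met, so the licensee fails to carry Stage II.2.
The analysis ends at Stage II.2; the complainant prevails on this issue.
Per-issue: Issue I → complainant; Issue II → complainant. The complainant must prevail on every issue; overall, the complainant prevails.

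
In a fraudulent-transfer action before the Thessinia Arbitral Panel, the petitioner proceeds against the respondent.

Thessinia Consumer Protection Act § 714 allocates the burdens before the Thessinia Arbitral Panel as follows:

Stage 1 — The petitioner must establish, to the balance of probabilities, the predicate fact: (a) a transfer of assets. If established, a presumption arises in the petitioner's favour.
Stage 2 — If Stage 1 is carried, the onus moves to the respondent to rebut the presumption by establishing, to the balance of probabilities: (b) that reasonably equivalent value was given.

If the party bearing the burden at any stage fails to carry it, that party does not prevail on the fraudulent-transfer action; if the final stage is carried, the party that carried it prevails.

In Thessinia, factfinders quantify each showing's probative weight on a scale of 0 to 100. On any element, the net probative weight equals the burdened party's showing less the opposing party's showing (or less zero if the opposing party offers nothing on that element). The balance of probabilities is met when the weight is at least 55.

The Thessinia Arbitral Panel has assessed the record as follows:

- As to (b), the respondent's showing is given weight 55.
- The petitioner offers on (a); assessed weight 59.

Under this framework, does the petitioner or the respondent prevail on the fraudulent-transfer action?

respondent

Stage 1 — burden on petitioner; standard: the balance of probabilities (weight is at least 55).
    (a): 59 ≥ 55 [met]
  All elements met. The burden passes to the respondent.
Stage 2 — burden on respondent; standard: the balance of probabilities (weight is at least 55).
    (b): 55 ≥ 55 [met]
  Stage 2 carried; the final stage is satisfied.
All stages carried — the respondent prevails.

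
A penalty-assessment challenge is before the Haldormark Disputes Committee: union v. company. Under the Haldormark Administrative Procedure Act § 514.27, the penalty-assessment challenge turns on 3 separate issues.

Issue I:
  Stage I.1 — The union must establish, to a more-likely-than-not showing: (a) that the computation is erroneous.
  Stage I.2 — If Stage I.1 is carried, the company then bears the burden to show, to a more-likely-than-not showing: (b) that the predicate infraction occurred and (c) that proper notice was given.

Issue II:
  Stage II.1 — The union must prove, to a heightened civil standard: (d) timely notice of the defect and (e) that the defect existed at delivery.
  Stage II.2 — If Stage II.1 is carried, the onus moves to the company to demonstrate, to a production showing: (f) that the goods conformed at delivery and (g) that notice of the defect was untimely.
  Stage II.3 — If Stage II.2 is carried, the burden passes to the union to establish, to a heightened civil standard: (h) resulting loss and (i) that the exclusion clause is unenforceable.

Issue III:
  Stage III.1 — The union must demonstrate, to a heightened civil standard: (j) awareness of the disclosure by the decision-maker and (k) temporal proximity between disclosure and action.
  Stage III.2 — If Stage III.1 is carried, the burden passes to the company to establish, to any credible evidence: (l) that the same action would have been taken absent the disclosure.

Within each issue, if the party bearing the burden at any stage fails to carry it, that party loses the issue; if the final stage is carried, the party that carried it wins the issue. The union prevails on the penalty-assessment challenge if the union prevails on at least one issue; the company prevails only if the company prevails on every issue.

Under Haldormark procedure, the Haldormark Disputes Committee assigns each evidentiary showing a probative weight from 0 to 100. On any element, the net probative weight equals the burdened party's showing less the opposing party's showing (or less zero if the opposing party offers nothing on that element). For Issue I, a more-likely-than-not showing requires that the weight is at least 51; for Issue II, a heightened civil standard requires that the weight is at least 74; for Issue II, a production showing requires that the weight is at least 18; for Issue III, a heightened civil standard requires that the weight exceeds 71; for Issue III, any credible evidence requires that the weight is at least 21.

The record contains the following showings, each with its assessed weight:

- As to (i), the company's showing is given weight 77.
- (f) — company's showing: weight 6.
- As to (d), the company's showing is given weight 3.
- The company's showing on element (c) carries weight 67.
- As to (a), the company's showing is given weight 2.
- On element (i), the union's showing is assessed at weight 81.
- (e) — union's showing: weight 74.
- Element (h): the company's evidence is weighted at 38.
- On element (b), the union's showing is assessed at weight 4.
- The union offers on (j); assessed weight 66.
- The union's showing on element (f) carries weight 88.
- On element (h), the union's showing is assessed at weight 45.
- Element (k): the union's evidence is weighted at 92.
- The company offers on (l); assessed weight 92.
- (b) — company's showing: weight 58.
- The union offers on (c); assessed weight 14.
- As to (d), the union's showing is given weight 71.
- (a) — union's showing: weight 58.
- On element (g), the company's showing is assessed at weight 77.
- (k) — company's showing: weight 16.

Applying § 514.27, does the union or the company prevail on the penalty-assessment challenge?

company

— Issue I —
At Stage I.1 the union must meet a more-likely-than-not showing (weight is at least 51): on (a) the weight is 58 less the opposing 2 gives net 56, which does reach 51, so (a) meets the standard.
  Stage I.1 is satisfied; the onus moves to the company.
At Stage I.2 the company must meet a more-likely-than-not showing (weight is at least 51): on (b) the weight is 58 less the opposing 4 gives net 54, ≥ 51, so (b) meets the standard; on (c) the weight is 67 less the opposing 14 gives net 53, which does reach 51, so (c) meets the standard.
  All elements met at the final stage.
All stages carried — the company prevails on this issue.
— Issue II —
Stage II.1 (union, a heightened civil standard, weight is at least 74): (d) net 71−3=68 < 74 — fails; (e) 74 ≥ 74 — meets.
  The union does not carry Stage II.1.
The analysis ends at Stage II.1; the company prevails on this issue.
— Issue III —
Stage III.1 — burden on union; standard: a heightened civil standard (weight exceeds 71).
    (j): 66 ≤ 71 [not met]
    (k): 92 − 16 = 76 > 71 [met]
  Not every element is met, so the union fails to carry Stage III.1.
The company prevails on this issue.
Per-issue: Issue I → company; Issue II → company; Issue III → company. The union must prevail on at least one issue; overall, the company prevails.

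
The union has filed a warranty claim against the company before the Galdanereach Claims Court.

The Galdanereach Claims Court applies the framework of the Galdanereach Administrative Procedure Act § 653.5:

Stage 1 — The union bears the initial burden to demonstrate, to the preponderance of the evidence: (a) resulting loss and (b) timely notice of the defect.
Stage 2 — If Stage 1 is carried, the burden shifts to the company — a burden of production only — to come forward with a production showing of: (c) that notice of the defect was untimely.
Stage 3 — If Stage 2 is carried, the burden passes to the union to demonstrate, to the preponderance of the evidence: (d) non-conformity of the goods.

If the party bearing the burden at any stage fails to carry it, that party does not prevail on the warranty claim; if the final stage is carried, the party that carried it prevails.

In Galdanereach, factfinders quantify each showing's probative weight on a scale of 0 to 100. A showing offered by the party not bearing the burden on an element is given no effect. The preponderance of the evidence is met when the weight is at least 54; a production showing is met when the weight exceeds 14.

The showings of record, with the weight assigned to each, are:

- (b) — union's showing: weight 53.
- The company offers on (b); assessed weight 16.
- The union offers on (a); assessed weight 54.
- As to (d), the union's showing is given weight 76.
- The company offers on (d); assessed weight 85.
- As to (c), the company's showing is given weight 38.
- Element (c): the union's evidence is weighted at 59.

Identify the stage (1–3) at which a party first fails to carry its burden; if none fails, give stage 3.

Stage 1 — burden on union; standard: the preponderance of the evidence (weight is at least 54).
    (a): 54 ≥ 54 [met]
    (b): 53 (company's 16 disregarded) < 54 [not met]
  Not every element is met, so the union fails to carry Stage 1.
The company prevails.

stage 1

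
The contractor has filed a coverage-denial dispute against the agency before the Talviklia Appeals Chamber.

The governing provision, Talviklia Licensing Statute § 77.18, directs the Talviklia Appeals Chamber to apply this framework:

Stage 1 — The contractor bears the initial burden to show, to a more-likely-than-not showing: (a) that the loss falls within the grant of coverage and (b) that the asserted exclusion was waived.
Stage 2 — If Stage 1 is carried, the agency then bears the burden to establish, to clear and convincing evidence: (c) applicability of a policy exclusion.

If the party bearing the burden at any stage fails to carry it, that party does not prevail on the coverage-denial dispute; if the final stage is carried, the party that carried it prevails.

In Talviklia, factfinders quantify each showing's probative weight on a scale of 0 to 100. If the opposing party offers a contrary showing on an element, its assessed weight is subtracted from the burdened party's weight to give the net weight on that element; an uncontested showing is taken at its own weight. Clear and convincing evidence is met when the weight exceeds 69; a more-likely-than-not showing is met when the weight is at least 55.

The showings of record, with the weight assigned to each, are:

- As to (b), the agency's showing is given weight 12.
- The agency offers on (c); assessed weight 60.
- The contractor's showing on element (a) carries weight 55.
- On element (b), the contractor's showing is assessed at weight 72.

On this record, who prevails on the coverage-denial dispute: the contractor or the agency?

At Stage 1 the contractor must meet a more-likely-than-not showing (weight is at least 55): on (a) the weight is 55, which does reach 55, so (a) meets the standard; on (b) the weight is 72 less the opposing 12 gives net 60, ≥ 55, so (b) meets the standard.
  All elements met. The burden passes to the agency.
At Stage 2 the agency must meet clear and convincing evidence (weight exceeds 69): on (c) the weight is 60, ≤ 69, so (c) does not meet the standard.
  The agency does not carry Stage 2.
The contractor prevails.

contractor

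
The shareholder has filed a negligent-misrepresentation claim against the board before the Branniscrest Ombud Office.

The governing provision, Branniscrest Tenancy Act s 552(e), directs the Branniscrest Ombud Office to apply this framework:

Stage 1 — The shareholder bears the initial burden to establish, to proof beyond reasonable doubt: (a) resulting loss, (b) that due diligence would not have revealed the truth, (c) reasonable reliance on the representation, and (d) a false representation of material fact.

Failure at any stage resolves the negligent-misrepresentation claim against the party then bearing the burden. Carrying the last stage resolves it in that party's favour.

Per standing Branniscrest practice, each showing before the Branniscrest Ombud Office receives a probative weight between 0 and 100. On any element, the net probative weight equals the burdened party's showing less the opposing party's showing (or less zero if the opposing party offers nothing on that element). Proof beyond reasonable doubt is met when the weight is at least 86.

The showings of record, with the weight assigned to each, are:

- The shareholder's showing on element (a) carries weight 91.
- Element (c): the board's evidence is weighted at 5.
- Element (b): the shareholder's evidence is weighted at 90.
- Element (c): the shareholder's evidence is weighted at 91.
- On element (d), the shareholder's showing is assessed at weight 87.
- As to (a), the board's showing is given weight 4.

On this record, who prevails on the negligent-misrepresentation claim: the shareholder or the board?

shareholder

Stage 1 — burden on shareholder; standard: proof beyond reasonable doubt (weight is at least 86).
    (a): 91 − 4 = 87 ≥ 86 [met]
    (b): 90 ≥ 86 [met]
    (c): 91 − 5 = 86 ≥ 86 [met]
    (d): 87 ≥ 86 [met]
  Stage 1 carried; the final stage is satisfied.
Every stage carried; the shareholder prevails.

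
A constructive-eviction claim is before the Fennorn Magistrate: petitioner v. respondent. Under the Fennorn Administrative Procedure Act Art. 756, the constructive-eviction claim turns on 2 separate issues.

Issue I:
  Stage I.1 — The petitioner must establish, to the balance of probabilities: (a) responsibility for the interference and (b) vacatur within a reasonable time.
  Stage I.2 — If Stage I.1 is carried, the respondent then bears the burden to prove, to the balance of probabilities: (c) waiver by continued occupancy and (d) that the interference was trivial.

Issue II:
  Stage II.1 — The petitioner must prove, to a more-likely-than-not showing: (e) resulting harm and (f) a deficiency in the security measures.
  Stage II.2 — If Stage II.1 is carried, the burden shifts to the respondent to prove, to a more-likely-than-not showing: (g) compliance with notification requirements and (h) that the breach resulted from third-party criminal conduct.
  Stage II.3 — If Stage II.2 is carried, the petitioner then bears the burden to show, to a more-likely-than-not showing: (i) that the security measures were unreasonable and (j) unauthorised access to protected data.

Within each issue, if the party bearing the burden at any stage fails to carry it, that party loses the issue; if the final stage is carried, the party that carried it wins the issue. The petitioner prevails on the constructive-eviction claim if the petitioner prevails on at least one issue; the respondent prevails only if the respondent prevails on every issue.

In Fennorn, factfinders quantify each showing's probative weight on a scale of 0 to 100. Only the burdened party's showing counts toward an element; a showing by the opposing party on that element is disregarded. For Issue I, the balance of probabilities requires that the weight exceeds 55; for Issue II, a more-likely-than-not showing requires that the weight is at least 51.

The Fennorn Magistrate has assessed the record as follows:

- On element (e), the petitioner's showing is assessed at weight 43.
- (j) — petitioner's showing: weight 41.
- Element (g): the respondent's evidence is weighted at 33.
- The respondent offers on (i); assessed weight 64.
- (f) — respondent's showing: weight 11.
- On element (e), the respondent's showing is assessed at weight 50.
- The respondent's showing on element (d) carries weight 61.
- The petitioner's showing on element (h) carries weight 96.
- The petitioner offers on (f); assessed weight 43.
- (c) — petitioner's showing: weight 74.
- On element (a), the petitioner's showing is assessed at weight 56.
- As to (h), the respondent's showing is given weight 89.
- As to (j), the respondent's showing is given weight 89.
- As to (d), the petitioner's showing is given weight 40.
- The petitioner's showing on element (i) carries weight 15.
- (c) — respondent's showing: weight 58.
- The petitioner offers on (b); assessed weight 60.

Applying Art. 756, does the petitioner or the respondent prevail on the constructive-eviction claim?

respondent

— Issue I —
Stage I.1 (petitioner, the balance of probabilities, weight exceeds 55): (a) 56 > 55 — meets; (b) 60 > 55 — meets.
  All elements met. The burden passes to the respondent.
Stage I.2 (respondent, the balance of probabilities, weight exceeds 55): (c) 58 (petitioner's 74 disregarded) > 55 — meets; (d) 61 (petitioner's 40 disregarded) > 55 — meets.
  All elements met at the final stage.
All stages carried — the respondent prevails on this issue.
— Issue II —
Stage II.1 (petitioner, a more-likely-than-not showing, weight is at least 51): (e) 43 (respondent's 50 disregarded) < 51 — fails; (f) 43 (respondent's 11 disregarded) < 51 — fails.
  Stage II.1 not carried; the petitioner fails its burden.
The analysis ends at Stage II.1; the respondent prevails on this issue.
Per-issue: Issue I → respondent; Issue II → respondent. The petitioner must prevail on at least one issue; overall, the respondent prevails.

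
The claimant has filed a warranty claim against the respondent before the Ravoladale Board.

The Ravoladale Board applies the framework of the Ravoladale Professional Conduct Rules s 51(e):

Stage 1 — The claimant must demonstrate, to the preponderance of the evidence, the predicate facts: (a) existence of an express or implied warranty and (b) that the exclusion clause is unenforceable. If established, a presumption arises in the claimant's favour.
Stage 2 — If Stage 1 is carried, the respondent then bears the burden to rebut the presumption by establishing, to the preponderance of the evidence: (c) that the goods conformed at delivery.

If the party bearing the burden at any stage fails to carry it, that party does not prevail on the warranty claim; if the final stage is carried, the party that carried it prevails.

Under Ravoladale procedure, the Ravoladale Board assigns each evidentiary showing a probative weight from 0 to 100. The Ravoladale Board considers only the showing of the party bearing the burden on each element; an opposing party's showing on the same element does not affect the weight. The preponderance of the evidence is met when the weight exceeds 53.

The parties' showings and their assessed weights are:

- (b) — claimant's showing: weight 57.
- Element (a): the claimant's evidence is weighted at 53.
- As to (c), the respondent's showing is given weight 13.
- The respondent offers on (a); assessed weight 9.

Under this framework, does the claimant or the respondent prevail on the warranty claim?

Stage 1 (claimant, the preponderance of the evidence, weight exceeds 53): (a) 53 (respondent's 9 disregarded) ≤ 53 — fails; (b) 57 > 53 — meets.
  Stage 1 not carried; the claimant fails its burden.
So the respondent prevails.

respondent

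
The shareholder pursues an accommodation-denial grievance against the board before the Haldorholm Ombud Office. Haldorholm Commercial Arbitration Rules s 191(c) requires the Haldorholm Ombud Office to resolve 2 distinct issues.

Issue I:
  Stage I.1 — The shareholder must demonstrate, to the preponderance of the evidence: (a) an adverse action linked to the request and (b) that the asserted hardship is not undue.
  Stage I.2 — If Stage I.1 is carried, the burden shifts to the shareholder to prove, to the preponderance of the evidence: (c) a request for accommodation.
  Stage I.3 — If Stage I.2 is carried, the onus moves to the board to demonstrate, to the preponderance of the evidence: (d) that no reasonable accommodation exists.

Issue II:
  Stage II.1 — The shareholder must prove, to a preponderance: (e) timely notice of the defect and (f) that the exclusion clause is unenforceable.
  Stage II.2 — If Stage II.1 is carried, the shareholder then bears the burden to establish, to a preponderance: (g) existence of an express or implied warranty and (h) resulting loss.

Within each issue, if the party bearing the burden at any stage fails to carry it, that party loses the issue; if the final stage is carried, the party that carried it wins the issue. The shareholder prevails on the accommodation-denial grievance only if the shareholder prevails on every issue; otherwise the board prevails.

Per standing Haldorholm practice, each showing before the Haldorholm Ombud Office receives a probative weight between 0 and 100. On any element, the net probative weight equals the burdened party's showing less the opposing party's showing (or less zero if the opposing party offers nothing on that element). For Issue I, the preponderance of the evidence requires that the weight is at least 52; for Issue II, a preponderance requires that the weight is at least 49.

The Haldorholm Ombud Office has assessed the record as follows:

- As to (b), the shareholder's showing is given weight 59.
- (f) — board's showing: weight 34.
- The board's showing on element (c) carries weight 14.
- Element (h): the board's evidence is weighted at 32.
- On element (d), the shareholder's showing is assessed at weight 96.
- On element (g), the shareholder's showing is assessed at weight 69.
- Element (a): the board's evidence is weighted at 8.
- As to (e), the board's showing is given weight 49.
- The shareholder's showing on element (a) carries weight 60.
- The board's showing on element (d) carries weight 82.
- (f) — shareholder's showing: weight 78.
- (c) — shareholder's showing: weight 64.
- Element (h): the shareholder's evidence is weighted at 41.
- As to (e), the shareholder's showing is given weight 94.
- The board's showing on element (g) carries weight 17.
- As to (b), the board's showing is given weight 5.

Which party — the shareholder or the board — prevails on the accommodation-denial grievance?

— Issue I —
Stage I.1 (shareholder, the preponderance of the evidence, weight is at least 52): (a) net 60−8=52 ≥ 52 — meets; (b) net 59−5=54 ≥ 52 — meets.
  Stage I.1 carried; the burden remains with the shareholder.
Stage I.2 (shareholder, the preponderance of the evidence, weight is at least 52): (c) net 64−14=50 < 52 — fails.
  Not every element is met, so the shareholder fails to carry Stage I.2.
The analysis ends at Stage I.2; the board prevails on this issue.
— Issue II —
Stage II.1 — burden on shareholder; standard: a preponderance (weight is at least 49).
    (e): 94 − 49 = 45 < 49 [not met]
    (f): 78 − 34 = 44 < 49 [not met]
  The shareholder does not carry Stage II.1.
So the board prevails on this issue.
Per-issue: Issue I → board; Issue II → board. The shareholder must prevail on every issue; overall, the board prevails.

board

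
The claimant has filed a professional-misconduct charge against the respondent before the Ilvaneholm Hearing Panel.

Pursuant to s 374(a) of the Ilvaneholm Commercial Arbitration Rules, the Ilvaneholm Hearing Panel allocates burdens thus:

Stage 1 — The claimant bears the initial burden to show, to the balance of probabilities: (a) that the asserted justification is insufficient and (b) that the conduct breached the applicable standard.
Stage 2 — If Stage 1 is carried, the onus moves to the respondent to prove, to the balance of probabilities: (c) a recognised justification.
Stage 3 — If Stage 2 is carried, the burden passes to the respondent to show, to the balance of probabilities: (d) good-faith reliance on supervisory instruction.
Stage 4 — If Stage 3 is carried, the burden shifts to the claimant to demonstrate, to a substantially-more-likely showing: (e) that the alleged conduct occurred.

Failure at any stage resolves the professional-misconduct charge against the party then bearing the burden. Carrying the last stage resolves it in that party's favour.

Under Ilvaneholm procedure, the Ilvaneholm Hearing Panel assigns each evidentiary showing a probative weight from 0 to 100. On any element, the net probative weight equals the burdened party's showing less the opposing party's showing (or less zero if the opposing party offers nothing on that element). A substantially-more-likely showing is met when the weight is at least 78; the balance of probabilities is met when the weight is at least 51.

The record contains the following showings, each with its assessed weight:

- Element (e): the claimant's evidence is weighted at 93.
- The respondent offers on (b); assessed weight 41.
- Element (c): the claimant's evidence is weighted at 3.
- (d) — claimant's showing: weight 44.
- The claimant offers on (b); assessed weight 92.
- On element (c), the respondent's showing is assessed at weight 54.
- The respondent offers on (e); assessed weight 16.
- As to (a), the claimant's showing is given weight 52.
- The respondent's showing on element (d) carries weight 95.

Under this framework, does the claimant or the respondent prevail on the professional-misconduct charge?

Stage 1 — burden on claimant; standard: the balance of probabilities (weight is at least 51).
    (a): 52 ≥ 51 [met]
    (b): 92 − 41 = 51 ≥ 51 [met]
  All elements met. The burden passes to the respondent.
Stage 2 — burden on respondent; standard: the balance of probabilities (weight is at least 51).
    (c): 54 − 3 = 51 ≥ 51 [met]
  All elements met. The respondent retains the burden for Stage 3.
Stage 3 — burden on respondent; standard: the balance of probabilities (weight is at least 51).
    (d): 95 − 44 = 51 ≥ 51 [met]
  Stage 3 carried; the burden shifts to the claimant.
Stage 4 — burden on claimant; standard: a substantially-more-likely showing (weight is at least 78).
    (e): 93 − 16 = 77 < 78 [not met]
  Not every element is met, so the claimant fails to carry Stage 4.
The analysis ends at Stage 4; the respondent prevails.

respondent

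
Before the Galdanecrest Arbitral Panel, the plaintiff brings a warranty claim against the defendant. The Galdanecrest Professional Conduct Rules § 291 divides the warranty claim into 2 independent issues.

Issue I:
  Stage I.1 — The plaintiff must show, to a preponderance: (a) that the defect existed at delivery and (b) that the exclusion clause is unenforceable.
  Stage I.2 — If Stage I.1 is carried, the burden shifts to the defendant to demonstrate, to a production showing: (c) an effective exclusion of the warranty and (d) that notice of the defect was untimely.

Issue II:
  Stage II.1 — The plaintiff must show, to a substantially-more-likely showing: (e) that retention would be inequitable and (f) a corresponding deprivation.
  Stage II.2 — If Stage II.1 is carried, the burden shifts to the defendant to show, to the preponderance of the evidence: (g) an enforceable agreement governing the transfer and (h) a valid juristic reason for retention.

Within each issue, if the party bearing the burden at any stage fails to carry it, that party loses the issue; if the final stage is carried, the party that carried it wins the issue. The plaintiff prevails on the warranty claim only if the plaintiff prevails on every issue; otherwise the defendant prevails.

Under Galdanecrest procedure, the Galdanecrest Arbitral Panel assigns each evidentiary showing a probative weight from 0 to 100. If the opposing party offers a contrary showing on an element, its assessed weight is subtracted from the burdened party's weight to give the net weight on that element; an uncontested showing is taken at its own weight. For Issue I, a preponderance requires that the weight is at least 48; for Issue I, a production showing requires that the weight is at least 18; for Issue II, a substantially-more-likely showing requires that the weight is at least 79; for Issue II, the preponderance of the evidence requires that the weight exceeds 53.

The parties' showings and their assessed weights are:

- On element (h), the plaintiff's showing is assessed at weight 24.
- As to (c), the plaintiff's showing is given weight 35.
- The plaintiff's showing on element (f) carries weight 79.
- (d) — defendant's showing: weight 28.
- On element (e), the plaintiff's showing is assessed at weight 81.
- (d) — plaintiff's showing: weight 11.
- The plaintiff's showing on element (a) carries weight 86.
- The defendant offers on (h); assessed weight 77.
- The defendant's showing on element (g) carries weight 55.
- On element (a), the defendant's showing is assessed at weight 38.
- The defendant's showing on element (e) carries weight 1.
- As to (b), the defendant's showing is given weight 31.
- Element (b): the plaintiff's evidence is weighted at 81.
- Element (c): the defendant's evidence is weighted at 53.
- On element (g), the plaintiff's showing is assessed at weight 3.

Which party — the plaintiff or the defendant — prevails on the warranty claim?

— Issue I —
At Stage I.1 the plaintiff must meet a preponderance (weight is at least 48): on (a) the weight is 86 less the opposing 38 gives net 48, ≥ 48, so (a) meets the standard; on (b) the weight is 81 less the opposing 31 gives net 50, which does reach 48, so (b) meets the standard.
  All elements met. The burden passes to the defendant.
At Stage I.2 the defendant must meet a production showing (weight is at least 18): on (c) the weight is 53 less the opposing 35 gives net 18, which does reach 18, so (c) meets the standard; on (d) the weight is 28 less the opposing 11 gives net 17, < 18, so (d) does not meet the standard.
  Stage I.2 not carried; the defendant fails its burden.
The plaintiff prevails on this issue.
— Issue II —
Stage II.1 — burden on plaintiff; standard: a substantially-more-likely showing (weight is at least 79).
    (e): 81 − 1 = 80 ≥ 79 [met]
    (f): 79 ≥ 79 [met]
  The plaintiff carries Stage II.1; the defendant now bears the burden.
Stage II.2 — burden on defendant; standard: the preponderance of the evidence (weight exceeds 53).
    (g): 55 − 3 = 52 ≤ 53 [not met]
    (h): 77 − 24 = 53 ≤ 53 [not met]
  Stage II.2 not carried; the defendant fails its burden.
The analysis ends at Stage II.2; the plaintiff prevails on this issue.
Per-issue: Issue I → plaintiff; Issue II → plaintiff. The plaintiff must prevail on every issue; overall, the plaintiff prevails.

plaintiff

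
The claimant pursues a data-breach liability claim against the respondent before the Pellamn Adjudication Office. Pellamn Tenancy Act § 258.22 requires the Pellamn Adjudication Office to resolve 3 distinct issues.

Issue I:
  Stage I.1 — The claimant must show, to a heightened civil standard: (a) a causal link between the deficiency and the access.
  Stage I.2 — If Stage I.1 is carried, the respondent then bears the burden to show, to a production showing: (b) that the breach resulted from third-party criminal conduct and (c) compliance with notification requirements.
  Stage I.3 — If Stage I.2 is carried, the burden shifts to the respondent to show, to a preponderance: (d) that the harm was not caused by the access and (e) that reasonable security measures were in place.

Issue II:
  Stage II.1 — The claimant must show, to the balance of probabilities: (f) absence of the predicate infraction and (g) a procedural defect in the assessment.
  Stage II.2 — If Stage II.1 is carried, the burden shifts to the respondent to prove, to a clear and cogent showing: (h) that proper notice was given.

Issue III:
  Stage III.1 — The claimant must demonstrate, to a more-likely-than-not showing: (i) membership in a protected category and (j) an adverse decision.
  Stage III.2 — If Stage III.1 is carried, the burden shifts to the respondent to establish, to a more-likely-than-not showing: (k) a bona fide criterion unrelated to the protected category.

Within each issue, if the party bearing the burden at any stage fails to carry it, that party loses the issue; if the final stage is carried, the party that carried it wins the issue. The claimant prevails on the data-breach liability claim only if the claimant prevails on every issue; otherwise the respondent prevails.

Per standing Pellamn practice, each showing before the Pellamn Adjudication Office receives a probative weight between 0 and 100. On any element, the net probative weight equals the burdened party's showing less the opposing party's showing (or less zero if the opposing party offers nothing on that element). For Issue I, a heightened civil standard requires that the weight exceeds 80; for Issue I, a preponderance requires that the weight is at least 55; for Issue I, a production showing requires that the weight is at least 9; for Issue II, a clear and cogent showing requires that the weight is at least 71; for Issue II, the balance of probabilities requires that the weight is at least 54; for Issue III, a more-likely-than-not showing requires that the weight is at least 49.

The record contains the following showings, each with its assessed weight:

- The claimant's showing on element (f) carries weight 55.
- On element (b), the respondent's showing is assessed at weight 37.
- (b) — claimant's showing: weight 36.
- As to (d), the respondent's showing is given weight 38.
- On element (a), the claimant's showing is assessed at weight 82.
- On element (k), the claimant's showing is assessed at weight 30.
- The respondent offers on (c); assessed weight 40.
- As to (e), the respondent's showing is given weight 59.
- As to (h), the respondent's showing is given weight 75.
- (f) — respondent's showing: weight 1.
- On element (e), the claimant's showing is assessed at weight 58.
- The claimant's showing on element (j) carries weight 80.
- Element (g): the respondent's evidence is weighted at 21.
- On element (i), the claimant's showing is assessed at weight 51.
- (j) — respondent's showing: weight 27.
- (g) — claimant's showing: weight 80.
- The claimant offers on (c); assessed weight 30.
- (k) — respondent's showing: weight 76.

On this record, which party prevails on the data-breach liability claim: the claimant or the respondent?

— Issue I —
At Stage I.1 the claimant must meet a heightened civil standard (weight exceeds 80): on (a) the weight is 82, > 80, so (a) meets the standard.
  Stage I.1 is satisfied; the onus moves to the respondent.
At Stage I.2 the respondent must meet a production showing (weight is at least 9): on (b) the weight is 37 less the opposing 36 gives net 1, < 9, so (b) does not meet the standard; on (c) the weight is 40 less the opposing 30 gives net 10, ≥ 9, so (c) meets the standard.
  Stage I.2 not carried; the respondent fails its burden.
So the claimant prevails on this issue.
— Issue II —
Stage II.1 (claimant, the balance of probabilities, weight is at least 54): (f) net 55−1=54 ≥ 54 — meets; (g) net 80−21=59 ≥ 54 — meets.
  All elements met. The burden passes to the respondent.
Stage II.2 (respondent, a clear and cogent showing, weight is at least 71): (h) 75 ≥ 71 — meets.
  All elements met at the final stage.
With every stage satisfied, the respondent prevails on this issue.
— Issue III —
Stage III.1 — burden on claimant; standard: a more-likely-than-not showing (weight is at least 49).
    (i): 51 ≥ 49 [met]
    (j): 80 − 27 = 53 ≥ 49 [met]
  Stage III.1 carried; the burden shifts to the respondent.
Stage III.2 — burden on respondent; standard: a more-likely-than-not showing (weight is at least 49).
    (k): 76 − 30 = 46 < 49 [not met]
  Not every element is met, so the respondent fails to carry Stage III.2.
The analysis ends at Stage III.2; the claimant prevails on this issue.
Per-issue: Issue I → claimant; Issue II → respondent; Issue III → claimant. The claimant must prevail on every issue; overall, the respondent prevails.

respondent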